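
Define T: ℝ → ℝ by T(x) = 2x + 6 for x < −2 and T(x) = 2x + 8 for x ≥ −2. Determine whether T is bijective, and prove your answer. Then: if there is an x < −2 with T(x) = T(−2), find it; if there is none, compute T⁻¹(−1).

Both pieces are strictly increasing (slopes 2 and 2), so each is injective on its own interval.
The left piece maps (−∞, −2) onto (−∞, 2); the right piece maps [−2, ∞) onto [4, ∞).
The images leave a gap (2 has no preimage), so T is not surjective, hence not bijective.
Because the two images are disjoint, no x < −2 has T(x) = T(−2), so we compute T⁻¹(−1): −1 lies in (−∞, 2), so solve 2x + 6 = −1: x = (−1 − 6)/2 = −7/2.

-7/2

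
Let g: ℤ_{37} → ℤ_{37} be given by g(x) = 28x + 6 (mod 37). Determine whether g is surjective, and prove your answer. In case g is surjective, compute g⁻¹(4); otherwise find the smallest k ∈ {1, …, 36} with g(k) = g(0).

29

Since gcd(28, 37) = 1, 28 is invertible modulo 37. Euclid's algorithm: 37 = 1·28 + 9, 28 = 3·9 + 1; back-substituting gives 1 = 4·28 − 3·37, so 28⁻¹ ≡ 4 (mod 37).
Then y ↦ 4(y − 6) is a two-sided inverse to g, so every y ∈ ℤ_{37} has a preimage.
So g is surjective.
Since g is surjective, we find g⁻¹(4): we need 28x ≡ 4 − 6 ≡ 35 (mod 37). Using 28⁻¹ = 4: x ≡ 4·35 = 140 = 3·37 + 29, so x = 29.
Check: g(29) = 28·29 + 6 = 818 = 22·37 + 4 ≡ 4 (mod 37).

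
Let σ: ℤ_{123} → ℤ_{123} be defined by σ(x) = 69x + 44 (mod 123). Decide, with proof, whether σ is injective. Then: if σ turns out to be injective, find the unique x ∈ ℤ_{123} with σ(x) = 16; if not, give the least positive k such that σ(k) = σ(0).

We have gcd(69, 123) = 3 > 1. Taking x_1 = 0 and x_2 = 41: σ(0) = 44 and σ(41) = 69·41 + 44 = 2873 ≡ 44 (mod 123).
So σ(0) = σ(41) while 0 ≠ 41, hence σ is not injective.
Since σ is not injective, we find the least positive k with σ(k) = σ(0): this means 69k ≡ 0 (mod 123), i.e. 123 ∣ 69k. Since gcd(69, 123) = 3, dividing through by 3 this holds exactly when 41 ∣ 23k, and as gcd(23, 41) = 1, exactly when 41 ∣ k.
The smallest positive such k is 41.

41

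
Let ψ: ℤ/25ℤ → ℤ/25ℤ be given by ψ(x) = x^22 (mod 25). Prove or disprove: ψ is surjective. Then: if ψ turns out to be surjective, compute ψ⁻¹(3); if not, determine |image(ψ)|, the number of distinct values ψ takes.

11

ψ(0) = 0^22 = 0.
ψ(5): Repeated squaring mod 25: 5^1 ≡ 5, 5^2 ≡ 5² = 25 ≡ 0, 5^4 ≡ 0² = 0, 5^8 ≡ 0² = 0, 5^16 ≡ 0² = 0. Since 22 = 16 + 4 + 2, 5^22 ≡ 0·0·0: 0·0 = 0, then 0·0 = 0. So 5^22 ≡ 0 (mod 25).
So ψ(0) = ψ(5) = 0 while 0 ≠ 5, hence ψ is not injective.
A non-injective map from the 25-element set ℤ/25ℤ to itself takes at most 24 distinct values, so it cannot be surjective. Hence ψ is not surjective.
Since ψ is not surjective, we determine |image(ψ)|. Computing x^22 mod 25 for each x (by repeated squaring, reducing mod 25 at every step), the values ψ(0), ψ(1), …, ψ(24) are: 0, 1, 4, 9, 16, 0, 11, 24, 14, 6, 0, 21, 19, 19, 21, 0, 6, 14, 24, 11, 0, 16, 9, 4, 1.
The distinct values are {0, 1, 4, 6, 9, 11, 14, 16, 19, 21, 24}; there are 11 of them.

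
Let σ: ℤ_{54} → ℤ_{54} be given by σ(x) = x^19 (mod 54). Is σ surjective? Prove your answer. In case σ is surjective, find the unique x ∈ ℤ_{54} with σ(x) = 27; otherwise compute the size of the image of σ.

38

σ(0) = 0^19 = 0.
σ(6): Repeated squaring mod 54: 6^1 ≡ 6, 6^2 ≡ 6² = 36, 6^4 ≡ 36² = 1296 ≡ 0, 6^8 ≡ 0² = 0, 6^16 ≡ 0² = 0. Since 19 = 16 + 2 + 1, 6^19 ≡ 0·36·6: 0·36 = 0, then 0·6 = 0. So 6^19 ≡ 0 (mod 54).
So σ(0) = σ(6) = 0 while 0 ≠ 6, so σ is not injective.
A non-injective map from the 54-element set ℤ_{54} to itself takes at most 53 distinct values, so it cannot be surjective. Therefore σ is not surjective.
Since σ is not surjective, we determine |image(σ)|. Computing x^19 mod 54 for each x (by repeated squaring, reducing mod 54 at every step), the values σ(0), σ(1), …, σ(53) are: 0, 1, 2, 27, 4, 5, 0, 7, 8, 27, 10, 11, 0, 13, 14, 27, 16, 17, 0, 19, 20, 27, 22, 23, 0, 25, 26, 27, 28, 29, 0, 31, 32, 27, 34, 35, 0, 37, 38, 27, 40, 41, 0, 43, 44, 27, 46, 47, 0, 49, 50, 27, 52, 53.
The distinct values are {0, 1, 2, 4, 5, 7, 8, 10, 11, 13, 14, 16, 17, 19, 20, 22, 23, 25, 26, 27, 28, 29, 31, 32, 34, 35, 37, 38, 40, 41, 43, 44, 46, 47, 49, 50, 52, 53}; there are 38 of them.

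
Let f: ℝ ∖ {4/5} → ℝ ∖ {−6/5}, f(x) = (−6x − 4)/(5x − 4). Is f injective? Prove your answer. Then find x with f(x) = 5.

16/31

Suppose f(u) = f(v). Cross-multiplying: (−6u − 4)(5v − 4) = (−6v − 4)(5u − 4).
Expanding both sides and cancelling the symmetric terms leaves 44·(u − v) = 0. Since 44 ≠ 0, u = v. Hence f is injective.
Solving f(x) = 5: cross-multiplying gives −6x − 4 = 5(5x − 4), which rearranges to −31x = −16, so x = 16/31.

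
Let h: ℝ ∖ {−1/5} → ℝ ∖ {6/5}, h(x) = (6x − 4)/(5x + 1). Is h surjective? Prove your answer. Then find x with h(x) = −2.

For any y ≠ 6/5, solving y(5x + 1) = 6x − 4 for x gives a well-defined x ≠ −1/5. So h is surjective.
Solving h(x) = −2: cross-multiplying gives 6x − 4 = −2(5x + 1), which rearranges to 16x = 2, so x = 1/8.

1/8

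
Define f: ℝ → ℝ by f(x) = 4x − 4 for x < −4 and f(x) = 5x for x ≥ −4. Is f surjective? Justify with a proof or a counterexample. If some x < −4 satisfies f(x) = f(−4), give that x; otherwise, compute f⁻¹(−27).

Both pieces are strictly increasing (slopes 4 and 5), so each is injective on its own interval.
The left piece maps (−∞, −4) onto (−∞, −20); the right piece maps [−4, ∞) onto [−20, ∞).
These images together cover ℝ, so f is surjective.
Because the two images are disjoint, no x < −4 has f(x) = f(−4), so we compute f⁻¹(−27): −27 lies in (−∞, −20), so solve 4x − 4 = −27: x = (−27 + 4)/4 = −23/4.

-23/4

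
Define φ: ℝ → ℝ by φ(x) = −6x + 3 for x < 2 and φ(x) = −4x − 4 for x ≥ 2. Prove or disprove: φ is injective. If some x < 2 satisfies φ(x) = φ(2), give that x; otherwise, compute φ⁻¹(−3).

1

Both pieces are strictly decreasing (slopes −6 and −4), so each is injective on its own interval.
The left piece maps (−∞, 2) onto (−9, ∞); the right piece maps [2, ∞) onto (−∞, −12].
These images are disjoint, so no value is attained by both pieces. Hence φ is injective.
Because the two images are disjoint, no x < 2 has φ(x) = φ(2), so we compute φ⁻¹(−3): −3 lies in (−9, ∞), so solve −6x + 3 = −3: x = (−3 − 3)/(−6) = 1.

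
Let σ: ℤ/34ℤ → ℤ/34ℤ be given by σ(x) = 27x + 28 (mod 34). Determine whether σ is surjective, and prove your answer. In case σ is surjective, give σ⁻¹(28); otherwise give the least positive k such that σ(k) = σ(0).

0

Since gcd(27, 34) = 1, 27 is invertible modulo 34. Euclid's algorithm: 34 = 1·27 + 7, 27 = 3·7 + 6, 7 = 1·6 + 1; back-substituting gives 1 = 29·27 − 23·34, so 27⁻¹ ≡ 29 (mod 34).
For any y ∈ ℤ/34ℤ, x = 29(y − 28) mod 34 satisfies σ(x) = 27·29(y − 28) + 28 ≡ y (since 27·29 ≡ 1 mod 34). So every y has a preimage.
Thus σ is surjective.
Since σ is surjective, we find σ⁻¹(28): we need 27x ≡ 28 − 28 ≡ 0 (mod 34). Using 27⁻¹ = 29: x ≡ 29·0 = 0, so x = 0.
Check: σ(0) = 27·0 + 28 = 28 ≡ 28 (mod 34).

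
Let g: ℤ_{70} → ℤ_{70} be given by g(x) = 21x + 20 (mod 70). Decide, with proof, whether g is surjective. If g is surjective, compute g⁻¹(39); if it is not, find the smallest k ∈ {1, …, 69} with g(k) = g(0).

10

By definition, surjectivity means every element of the codomain has a preimage under g.
Since gcd(21, 70) = 7, we have 21x ≡ 0 (mod 7) for all x, so g(x) ≡ 6 (mod 7).
But 0 ≢ 6 (mod 7), so 0 ∈ ℤ_{70} has no preimage. Hence g is not surjective.
Since g is not surjective, we find the least positive k with g(k) = g(0): this means 21k ≡ 0 (mod 70), i.e. 70 ∣ 21k. Since gcd(21, 70) = 7, dividing through by 7 this holds exactly when 10 ∣ 3k, and as gcd(3, 10) = 1, exactly when 10 ∣ k.
The smallest positive such k is 10.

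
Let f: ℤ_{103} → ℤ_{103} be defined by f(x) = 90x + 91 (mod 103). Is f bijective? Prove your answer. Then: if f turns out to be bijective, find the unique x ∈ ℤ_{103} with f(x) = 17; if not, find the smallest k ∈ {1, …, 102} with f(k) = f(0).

77

If f(a) = f(b), then 90a ≡ 90b (mod 103). Because gcd(90, 103) = 1, we may cancel 90 to get a ≡ b (mod 103).
We now compute 90⁻¹ mod 103 explicitly. Euclid's algorithm: 103 = 1·90 + 13, 90 = 6·13 + 12, 13 = 1·12 + 1; back-substituting gives 1 = 95·90 − 83·103, so 90⁻¹ ≡ 95 (mod 103).
For any y ∈ ℤ_{103}, x = 95(y − 91) mod 103 satisfies f(x) = 90·95(y − 91) + 91 ≡ y (since 90·95 ≡ 1 mod 103). So every y has a preimage.
Therefore f is bijective.
Since f is bijective, we compute f⁻¹(17): solve 90x + 91 ≡ 17 (mod 103), i.e. 90x ≡ 29 (mod 103).
Multiplying by 90⁻¹ = 95 gives x ≡ 95·29 = 2755 = 26·103 + 77 ≡ 77 (mod 103).
Check: f(77) = 90·77 + 91 = 7021 = 68·103 + 17 ≡ 17 (mod 103).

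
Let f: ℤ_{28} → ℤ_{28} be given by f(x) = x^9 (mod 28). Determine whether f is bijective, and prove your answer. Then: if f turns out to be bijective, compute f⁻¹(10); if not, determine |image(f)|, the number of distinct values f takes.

9

f(2): Repeated squaring mod 28: 2^1 ≡ 2, 2^2 ≡ 2² = 4, 2^4 ≡ 4² = 16, 2^8 ≡ 16² = 256 ≡ 4. Since 9 = 8 + 1, 2^9 ≡ 4·2: 4·2 = 8. So 2^9 ≡ 8 (mod 28).
f(4): Repeated squaring mod 28: 4^1 ≡ 4, 4^2 ≡ 4² = 16, 4^4 ≡ 16² = 256 ≡ 4, 4^8 ≡ 4² = 16. Since 9 = 8 + 1, 4^9 ≡ 16·4: 16·4 = 64 ≡ 8. So 4^9 ≡ 8 (mod 28).
So f(2) = f(4) = 8 while 2 ≠ 4, hence f is not injective, hence not bijective.
Since f is not bijective, we determine |image(f)|. Computing x^9 mod 28 for each x (by repeated squaring, reducing mod 28 at every step), the values f(0), f(1), …, f(27) are: 0, 1, 8, 27, 8, 13, 20, 7, 8, 1, 20, 15, 20, 13, 0, 15, 8, 13, 8, 27, 20, 21, 8, 15, 20, 1, 20, 27.
The distinct values are {0, 1, 7, 8, 13, 15, 20, 21, 27}; there are 9 of them.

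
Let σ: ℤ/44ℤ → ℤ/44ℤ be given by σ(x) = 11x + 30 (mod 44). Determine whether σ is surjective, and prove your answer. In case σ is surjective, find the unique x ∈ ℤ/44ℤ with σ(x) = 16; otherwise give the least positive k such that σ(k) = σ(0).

Since gcd(11, 44) = 11, we have 11x ≡ 0 (mod 11) for all x, so σ(x) ≡ 8 (mod 11).
But 0 ≢ 8 (mod 11), so 0 ∈ ℤ/44ℤ has no preimage. Therefore σ is not surjective.
Since σ is not surjective, we find the least positive k with σ(k) = σ(0): this means 11k ≡ 0 (mod 44), i.e. 44 ∣ 11k. Since gcd(11, 44) = 11, dividing through by 11 this holds exactly when 4 ∣ k.
The smallest positive such k is 4.

4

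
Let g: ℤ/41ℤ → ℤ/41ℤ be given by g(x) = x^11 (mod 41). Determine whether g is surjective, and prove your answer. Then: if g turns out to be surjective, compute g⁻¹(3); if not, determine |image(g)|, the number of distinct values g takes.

27

Since 41 is prime, the nonzero elements of ℤ/41ℤ form a cyclic group of order 40.
As gcd(11, 40) = 1, raising to the 11th power is a bijection on this group: if s^11 ≡ t^11 then (st^{−1})^11 = 1, and the only element of order dividing gcd(11, 40) = 1 is 1, so s = t.
With g(0) = 0 this makes g injective on all of ℤ/41ℤ, hence bijective (finite equal-size domain and codomain). In particular g is surjective.
Since g is surjective, we find the preimage of 3. The inverse of x ↦ x^11 on (ℤ/41ℤ)^× is x ↦ x^11, because 11·11 = 121 = 3·40 + 1 ≡ 1 (mod 40) and x^{40} = 1 for x ≠ 0 (Fermat). So g⁻¹(3) = 3^11 mod 41.
Repeated squaring mod 41: 3^1 ≡ 3, 3^2 ≡ 3² = 9, 3^4 ≡ 9² = 81 ≡ 40, 3^8 ≡ 40² = 1600 ≡ 1. Since 11 = 8 + 2 + 1, 3^11 ≡ 1·9·3: 1·9 = 9, then 9·3 = 27. So 3^11 ≡ 27 (mod 41).
Hence g⁻¹(3) = 27.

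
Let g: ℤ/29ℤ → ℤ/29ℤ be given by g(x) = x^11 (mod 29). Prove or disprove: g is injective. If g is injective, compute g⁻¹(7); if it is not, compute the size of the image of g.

Since 29 is prime, the nonzero elements of ℤ/29ℤ form a cyclic group of order 28.
As gcd(11, 28) = 1, raising to the 11th power is a bijection on this group: if s^11 ≡ t^11 then (st^{−1})^11 = 1, and the only element of order dividing gcd(11, 28) = 1 is 1, so s = t.
With g(0) = 0 this makes g injective on all of ℤ/29ℤ, hence bijective (finite equal-size domain and codomain). In particular g is injective.
Since g is injective, we find the preimage of 7. The inverse of x ↦ x^11 on (ℤ/29ℤ)^× is x ↦ x^23, because 11·23 = 253 = 9·28 + 1 ≡ 1 (mod 28) and x^{28} = 1 for x ≠ 0 (Fermat). So g⁻¹(7) = 7^23 mod 29.
Repeated squaring mod 29: 7^1 ≡ 7, 7^2 ≡ 7² = 49 ≡ 20, 7^4 ≡ 20² = 400 ≡ 23, 7^8 ≡ 23² = 529 ≡ 7, 7^16 ≡ 7² = 49 ≡ 20. Since 23 = 16 + 4 + 2 + 1, 7^23 ≡ 20·23·20·7: 20·23 = 460 ≡ 25, then 25·20 = 500 ≡ 7, then 7·7 = 49 ≡ 20. So 7^23 ≡ 20 (mod 29).
Hence g⁻¹(7) = 20.

20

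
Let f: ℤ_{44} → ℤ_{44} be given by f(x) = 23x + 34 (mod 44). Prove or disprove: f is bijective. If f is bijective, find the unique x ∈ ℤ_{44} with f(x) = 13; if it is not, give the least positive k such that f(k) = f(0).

1

If f(u) = f(v), then 23u ≡ 23v (mod 44). Because gcd(23, 44) = 1, we may cancel 23 to get u ≡ v (mod 44).
We now compute 23⁻¹ mod 44 explicitly. Euclid's algorithm: 44 = 1·23 + 21, 23 = 1·21 + 2, 21 = 10·2 + 1; back-substituting gives 1 = 23·23 − 12·44, so 23⁻¹ ≡ 23 (mod 44).
Then y ↦ 23(y − 34) is a two-sided inverse to f, so every y ∈ ℤ_{44} has a preimage.
So f is bijective.
Since f is bijective, we find f⁻¹(13): we need 23x ≡ 13 − 34 ≡ 23 (mod 44). Using 23⁻¹ = 23: x ≡ 23·23 = 529 = 12·44 + 1, so x = 1.
Check: f(1) = 23·1 + 34 = 57 = 1·44 + 13 ≡ 13 (mod 44).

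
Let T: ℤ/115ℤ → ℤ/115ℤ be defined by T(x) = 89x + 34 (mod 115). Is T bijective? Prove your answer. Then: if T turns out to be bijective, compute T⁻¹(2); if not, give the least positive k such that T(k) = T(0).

By definition, T is injective if T(u) = T(v) implies u = v.
If T(u) = T(v), then 89u ≡ 89v (mod 115). Because gcd(89, 115) = 1, we may cancel 89 to get u ≡ v (mod 115).
We now compute 89⁻¹ mod 115 explicitly. Euclid's algorithm: 115 = 1·89 + 26, 89 = 3·26 + 11, 26 = 2·11 + 4, 11 = 2·4 + 3, 4 = 1·3 + 1; back-substituting gives 1 = 84·89 − 65·115, so 89⁻¹ ≡ 84 (mod 115).
For any y ∈ ℤ/115ℤ, x = 84(y − 34) mod 115 satisfies T(x) = 89·84(y − 34) + 34 ≡ y (since 89·84 ≡ 1 mod 115). So every y has a preimage.
So T is bijective.
Since T is bijective, we find T⁻¹(2): we need 89x ≡ 2 − 34 ≡ 83 (mod 115). Using 89⁻¹ = 84: x ≡ 84·83 = 6972 = 60·115 + 72, so x = 72.
Check: T(72) = 89·72 + 34 = 6442 = 56·115 + 2 ≡ 2 (mod 115).

72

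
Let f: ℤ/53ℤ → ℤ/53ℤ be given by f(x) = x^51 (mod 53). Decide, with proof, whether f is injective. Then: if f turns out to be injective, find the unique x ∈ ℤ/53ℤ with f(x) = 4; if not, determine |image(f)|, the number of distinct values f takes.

40

Since 53 is prime, the nonzero elements of ℤ/53ℤ form a cyclic group of order 52.
As gcd(51, 52) = 1, raising to the 51st power is a bijection on this group: if x_1^51 ≡ x_2^51 then (x_1x_2^{−1})^51 = 1, and the only element of order dividing gcd(51, 52) = 1 is 1, so x_1 = x_2.
With f(0) = 0 this makes f injective on all of ℤ/53ℤ, hence bijective (finite equal-size domain and codomain). In particular f is injective.
Since f is injective, we find the preimage of 4. The inverse of x ↦ x^51 on (ℤ/53ℤ)^× is x ↦ x^51, because 51·51 = 2601 = 50·52 + 1 ≡ 1 (mod 52) and x^{52} = 1 for x ≠ 0 (Fermat). So f⁻¹(4) = 4^51 mod 53.
Repeated squaring mod 53: 4^1 ≡ 4, 4^2 ≡ 4² = 16, 4^4 ≡ 16² = 256 ≡ 44, 4^8 ≡ 44² = 1936 ≡ 28, 4^16 ≡ 28² = 784 ≡ 42, 4^32 ≡ 42² = 1764 ≡ 15. Since 51 = 32 + 16 + 2 + 1, 4^51 ≡ 15·42·16·4: 15·42 = 630 ≡ 47, then 47·16 = 752 ≡ 10, then 10·4 = 40. So 4^51 ≡ 40 (mod 53).
Hence f⁻¹(4) = 40.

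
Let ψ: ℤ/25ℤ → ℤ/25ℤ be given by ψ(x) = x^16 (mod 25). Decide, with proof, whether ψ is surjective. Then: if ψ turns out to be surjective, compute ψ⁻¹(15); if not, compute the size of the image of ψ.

ψ(3): Repeated squaring mod 25: 3^1 ≡ 3, 3^2 ≡ 3² = 9, 3^4 ≡ 9² = 81 ≡ 6, 3^8 ≡ 6² = 36 ≡ 11, 3^16 ≡ 11² = 121 ≡ 21. So 3^16 ≡ 21 (mod 25).
ψ(4): Repeated squaring mod 25: 4^1 ≡ 4, 4^2 ≡ 4² = 16, 4^4 ≡ 16² = 256 ≡ 6, 4^8 ≡ 6² = 36 ≡ 11, 4^16 ≡ 11² = 121 ≡ 21. So 4^16 ≡ 21 (mod 25).
So ψ(3) = ψ(4) = 21 while 3 ≠ 4, thus ψ is not injective.
A non-injective map from the 25-element set ℤ/25ℤ to itself takes at most 24 distinct values, so it cannot be surjective. Therefore ψ is not surjective.
Since ψ is not surjective, we determine |image(ψ)|. Computing x^16 mod 25 for each x (by repeated squaring, reducing mod 25 at every step), the values ψ(0), ψ(1), …, ψ(24) are: 0, 1, 11, 21, 21, 0, 6, 1, 6, 16, 0, 11, 16, 16, 11, 0, 16, 6, 1, 6, 0, 21, 21, 11, 1.
The distinct values are {0, 1, 6, 11, 16, 21}; there are 6 of them.

6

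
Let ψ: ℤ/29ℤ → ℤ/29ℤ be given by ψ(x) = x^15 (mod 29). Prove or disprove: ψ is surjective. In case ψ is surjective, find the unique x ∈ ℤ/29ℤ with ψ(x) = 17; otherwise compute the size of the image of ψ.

Since 29 is prime, the nonzero elements of ℤ/29ℤ form a cyclic group of order 28.
As gcd(15, 28) = 1, raising to the 15th power is a bijection on this group: if s^15 ≡ t^15 then (st^{−1})^15 = 1, and the only element of order dividing gcd(15, 28) = 1 is 1, so s = t.
With ψ(0) = 0 this makes ψ injective on all of ℤ/29ℤ, hence bijective (finite equal-size domain and codomain). In particular ψ is surjective.
Since ψ is surjective, we find the preimage of 17. The inverse of x ↦ x^15 on (ℤ/29ℤ)^× is x ↦ x^15, because 15·15 = 225 = 8·28 + 1 ≡ 1 (mod 28) and x^{28} = 1 for x ≠ 0 (Fermat). So ψ⁻¹(17) = 17^15 mod 29.
Repeated squaring mod 29: 17^1 ≡ 17, 17^2 ≡ 17² = 289 ≡ 28, 17^4 ≡ 28² = 784 ≡ 1, 17^8 ≡ 1² = 1. Since 15 = 8 + 4 + 2 + 1, 17^15 ≡ 1·1·28·17: 1·1 = 1, then 1·28 = 28, then 28·17 = 476 ≡ 12. So 17^15 ≡ 12 (mod 29).
Hence ψ⁻¹(17) = 12.

12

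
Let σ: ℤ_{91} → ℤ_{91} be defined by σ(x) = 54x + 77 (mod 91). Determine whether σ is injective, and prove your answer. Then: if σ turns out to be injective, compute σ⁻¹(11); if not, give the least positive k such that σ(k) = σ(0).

19

Recall that σ is injective if σ(s) = σ(t) implies s = t.
Suppose σ(s) = σ(t) in ℤ_{91}. Then 54s + 77 ≡ 54t + 77 (mod 91), so 54(s − t) ≡ 0 (mod 91).
Since gcd(54, 91) = 1, 54 is invertible modulo 91, hence s − t ≡ 0 (mod 91), i.e. s = t.
So σ is injective.
We now compute 54⁻¹ mod 91 explicitly. Euclid's algorithm: 91 = 1·54 + 37, 54 = 1·37 + 17, 37 = 2·17 + 3, 17 = 5·3 + 2, 3 = 1·2 + 1; back-substituting gives 1 = 59·54 − 35·91, so 54⁻¹ ≡ 59 (mod 91).
Since σ is injective, we find σ⁻¹(11): we need 54x ≡ 11 − 77 ≡ 25 (mod 91). Using 54⁻¹ = 59: x ≡ 59·25 = 1475 = 16·91 + 19, so x = 19.
Check: σ(19) = 54·19 + 77 = 1103 = 12·91 + 11 ≡ 11 (mod 91).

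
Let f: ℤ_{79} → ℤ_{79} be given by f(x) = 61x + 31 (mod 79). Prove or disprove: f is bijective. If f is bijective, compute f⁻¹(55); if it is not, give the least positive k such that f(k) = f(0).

Suppose f(a) = f(b) in ℤ_{79}. Then 61a + 31 ≡ 61b + 31 (mod 79), thus 61(a − b) ≡ 0 (mod 79).
Since gcd(61, 79) = 1, 61 is invertible modulo 79, hence a − b ≡ 0 (mod 79), i.e. a = b.
We now compute 61⁻¹ mod 79 explicitly. Euclid's algorithm: 79 = 1·61 + 18, 61 = 3·18 + 7, 18 = 2·7 + 4, 7 = 1·4 + 3, 4 = 1·3 + 1; back-substituting gives 1 = 57·61 − 44·79, so 61⁻¹ ≡ 57 (mod 79).
For any y ∈ ℤ_{79}, x = 57(y − 31) mod 79 satisfies f(x) = 61·57(y − 31) + 31 ≡ y (since 61·57 ≡ 1 mod 79). So every y has a preimage.
Thus f is bijective.
Since f is bijective, we find f⁻¹(55): we need 61x ≡ 55 − 31 ≡ 24 (mod 79). Using 61⁻¹ = 57: x ≡ 57·24 = 1368 = 17·79 + 25, so x = 25.
Check: f(25) = 61·25 + 31 = 1556 = 19·79 + 55 ≡ 55 (mod 79).

25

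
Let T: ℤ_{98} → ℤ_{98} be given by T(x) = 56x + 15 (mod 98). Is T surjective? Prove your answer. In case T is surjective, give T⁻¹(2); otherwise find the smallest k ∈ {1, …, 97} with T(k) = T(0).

7

Since gcd(56, 98) = 14, we have 56x ≡ 0 (mod 14) for all x, so T(x) ≡ 1 (mod 14).
But 0 ≢ 1 (mod 14), so 0 ∈ ℤ_{98} has no preimage. Thus T is not surjective.
Since T is not surjective, we find the least positive k with T(k) = T(0): this means 56k ≡ 0 (mod 98), i.e. 98 ∣ 56k. Since gcd(56, 98) = 14, dividing through by 14 this holds exactly when 7 ∣ 4k, and as gcd(4, 7) = 1, exactly when 7 ∣ k.
The smallest positive such k is 7.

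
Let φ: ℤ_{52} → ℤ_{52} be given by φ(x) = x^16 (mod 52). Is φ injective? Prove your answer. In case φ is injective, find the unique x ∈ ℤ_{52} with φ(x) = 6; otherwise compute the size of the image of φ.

φ(1) = 1^16 = 1.
φ(5): Repeated squaring mod 52: 5^1 ≡ 5, 5^2 ≡ 5² = 25, 5^4 ≡ 25² = 625 ≡ 1, 5^8 ≡ 1² = 1, 5^16 ≡ 1² = 1. So 5^16 ≡ 1 (mod 52).
So φ(1) = φ(5) = 1 while 1 ≠ 5, therefore φ is not injective.
Since φ is not injective, we determine |image(φ)|. Computing x^16 mod 52 for each x (by repeated squaring, reducing mod 52 at every step), the values φ(0), φ(1), …, φ(51) are: 0, 1, 16, 29, 48, 1, 48, 9, 40, 9, 16, 29, 40, 13, 40, 29, 16, 9, 40, 9, 48, 1, 48, 29, 16, 1, 0, 1, 16, 29, 48, 1, 48, 9, 40, 9, 16, 29, 40, 13, 40, 29, 16, 9, 40, 9, 48, 1, 48, 29, 16, 1.
The distinct values are {0, 1, 9, 13, 16, 29, 40, 48}; there are 8 of them.

8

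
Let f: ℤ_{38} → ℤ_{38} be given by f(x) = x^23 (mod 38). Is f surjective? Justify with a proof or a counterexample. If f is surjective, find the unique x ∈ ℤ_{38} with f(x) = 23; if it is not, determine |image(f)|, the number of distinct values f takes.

35

Computing x^23 mod 38 for each x (by repeated squaring, reducing mod 38 at every step), the values f(0), f(1), …, f(37) are: 0, 1, 32, 15, 36, 9, 24, 11, 12, 35, 22, 7, 8, 33, 10, 21, 4, 25, 18, 19, 20, 13, 34, 17, 28, 5, 30, 31, 16, 3, 26, 27, 14, 29, 2, 23, 6, 37.
Every element of ℤ_{38} appears exactly once in this list, so f is a bijection, and in particular surjective.
Since f is surjective, we read off the preimage of 23 from the same table: f(35) = 23, so f⁻¹(23) = 35.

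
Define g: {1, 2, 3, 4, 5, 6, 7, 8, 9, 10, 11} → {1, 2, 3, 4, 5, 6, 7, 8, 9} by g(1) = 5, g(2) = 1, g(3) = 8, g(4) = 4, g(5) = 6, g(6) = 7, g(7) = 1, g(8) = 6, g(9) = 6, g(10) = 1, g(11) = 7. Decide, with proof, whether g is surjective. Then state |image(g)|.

6

No element maps to 2, so g is not surjective.
The image of g is {1, 4, 5, 6, 7, 8}, which has 6 elements.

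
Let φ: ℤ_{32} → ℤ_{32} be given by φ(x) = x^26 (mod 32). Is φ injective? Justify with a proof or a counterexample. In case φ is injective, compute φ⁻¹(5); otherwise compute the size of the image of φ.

5

φ(0) = 0^26 = 0.
φ(2): Repeated squaring mod 32: 2^1 ≡ 2, 2^2 ≡ 2² = 4, 2^4 ≡ 4² = 16, 2^8 ≡ 16² = 256 ≡ 0, 2^16 ≡ 0² = 0. Since 26 = 16 + 8 + 2, 2^26 ≡ 0·0·4: 0·0 = 0, then 0·4 = 0. So 2^26 ≡ 0 (mod 32).
So φ(0) = φ(2) = 0 while 0 ≠ 2, therefore φ is not injective.
Since φ is not injective, we determine |image(φ)|. Computing x^26 mod 32 for each x (by repeated squaring, reducing mod 32 at every step), the values φ(0), φ(1), …, φ(31) are: 0, 1, 0, 9, 0, 25, 0, 17, 0, 17, 0, 25, 0, 9, 0, 1, 0, 1, 0, 9, 0, 25, 0, 17, 0, 17, 0, 25, 0, 9, 0, 1.
The distinct values are {0, 1, 9, 17, 25}; there are 5 of them.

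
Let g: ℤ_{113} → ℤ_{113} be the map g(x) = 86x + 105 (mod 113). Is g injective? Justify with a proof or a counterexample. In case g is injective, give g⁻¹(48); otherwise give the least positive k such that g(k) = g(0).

Suppose g(u) = g(v) in ℤ_{113}. Then 86u + 105 ≡ 86v + 105 (mod 113), hence 86(u − v) ≡ 0 (mod 113).
Since gcd(86, 113) = 1, 86 is invertible modulo 113, hence u − v ≡ 0 (mod 113), i.e. u = v.
Thus g is injective.
We now compute 86⁻¹ mod 113 explicitly. Euclid's algorithm: 113 = 1·86 + 27, 86 = 3·27 + 5, 27 = 5·5 + 2, 5 = 2·2 + 1; back-substituting gives 1 = 46·86 − 35·113, so 86⁻¹ ≡ 46 (mod 113).
Since g is injective, we compute g⁻¹(48): solve 86x + 105 ≡ 48 (mod 113), i.e. 86x ≡ 56 (mod 113).
Multiplying by 86⁻¹ = 46 gives x ≡ 46·56 = 2576 = 22·113 + 90 ≡ 90 (mod 113).
Check: g(90) = 86·90 + 105 = 7845 = 69·113 + 48 ≡ 48 (mod 113).

90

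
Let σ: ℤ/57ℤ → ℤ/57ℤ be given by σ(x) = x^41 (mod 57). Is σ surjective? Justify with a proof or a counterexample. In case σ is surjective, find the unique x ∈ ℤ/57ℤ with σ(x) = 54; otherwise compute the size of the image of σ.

Computing x^41 mod 57 for each x (by repeated squaring, reducing mod 57 at every step), the values σ(0), σ(1), …, σ(56) are: 0, 1, 32, 15, 55, 47, 24, 49, 50, 54, 22, 26, 27, 52, 29, 21, 4, 44, 18, 19, 20, 51, 34, 17, 9, 43, 11, 12, 16, 41, 45, 46, 14, 48, 40, 23, 6, 37, 38, 39, 13, 53, 36, 28, 5, 30, 31, 35, 3, 7, 8, 33, 10, 2, 42, 25, 56.
Every element of ℤ/57ℤ appears exactly once in this list, so σ is a bijection, and in particular surjective.
Since σ is surjective, we read off the preimage of 54 from the same table: σ(9) = 54, so σ⁻¹(54) = 9.

9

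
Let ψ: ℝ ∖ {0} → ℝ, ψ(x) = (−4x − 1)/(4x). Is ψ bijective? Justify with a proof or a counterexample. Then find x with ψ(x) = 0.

-1/4

If ψ(x) = −1, cross-multiplying gives 4(−4x − 1) = −4(4x), which simplifies to −4 = 0 — false.  So −1 has no preimage and ψ is not surjective.
Therefore ψ is not bijective.
Solving ψ(x) = 0: cross-multiplying gives −4x − 1 = 0(4x), which rearranges to −4x = 1, so x = −1/4.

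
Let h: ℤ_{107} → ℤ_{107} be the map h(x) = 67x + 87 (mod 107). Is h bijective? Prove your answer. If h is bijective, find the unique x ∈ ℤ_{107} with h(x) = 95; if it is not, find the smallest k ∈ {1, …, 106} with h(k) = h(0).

Recall that injectivity means: for all x_1, x_2 in the domain, h(x_1) = h(x_2) implies x_1 = x_2.
If h(x_1) = h(x_2), then 67x_1 ≡ 67x_2 (mod 107). Because gcd(67, 107) = 1, we may cancel 67 to get x_1 ≡ x_2 (mod 107).
We now compute 67⁻¹ mod 107 explicitly. Euclid's algorithm: 107 = 1·67 + 40, 67 = 1·40 + 27, 40 = 1·27 + 13, 27 = 2·13 + 1; back-substituting gives 1 = 8·67 − 5·107, so 67⁻¹ ≡ 8 (mod 107).
Then y ↦ 8(y − 87) is a two-sided inverse to h, so every y ∈ ℤ_{107} has a preimage.
Therefore h is bijective.
Since h is bijective, we compute h⁻¹(95): solve 67x + 87 ≡ 95 (mod 107), i.e. 67x ≡ 8 (mod 107).
Multiplying by 67⁻¹ = 8 gives x ≡ 8·8 = 64 ≡ 64 (mod 107).
Check: h(64) = 67·64 + 87 = 4375 = 40·107 + 95 ≡ 95 (mod 107).

64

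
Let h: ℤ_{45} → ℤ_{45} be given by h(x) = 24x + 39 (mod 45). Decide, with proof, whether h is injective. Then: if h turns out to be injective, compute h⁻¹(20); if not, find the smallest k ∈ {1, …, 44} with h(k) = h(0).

15

We have gcd(24, 45) = 3 > 1. Taking a = 0 and b = 15: h(0) = 39 and h(15) = 24·15 + 39 = 399 ≡ 39 (mod 45).
So h(0) = h(15) while 0 ≠ 15, thus h is not injective.
Since h is not injective, we find the least positive k with h(k) = h(0): this means 24k ≡ 0 (mod 45), i.e. 45 ∣ 24k. Since gcd(24, 45) = 3, dividing through by 3 this holds exactly when 15 ∣ 8k, and as gcd(8, 15) = 1, exactly when 15 ∣ k.
The smallest positive such k is 15.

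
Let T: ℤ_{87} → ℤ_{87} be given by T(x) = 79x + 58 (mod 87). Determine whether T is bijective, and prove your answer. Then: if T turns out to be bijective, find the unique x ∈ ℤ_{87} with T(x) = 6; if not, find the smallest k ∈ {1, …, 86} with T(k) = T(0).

If T(u) = T(v), then 79u ≡ 79v (mod 87). Because gcd(79, 87) = 1, we may cancel 79 to get u ≡ v (mod 87).
We now compute 79⁻¹ mod 87 explicitly. Euclid's algorithm: 87 = 1·79 + 8, 79 = 9·8 + 7, 8 = 1·7 + 1; back-substituting gives 1 = 76·79 − 69·87, so 79⁻¹ ≡ 76 (mod 87).
For any y ∈ ℤ_{87}, x = 76(y − 58) mod 87 satisfies T(x) = 79·76(y − 58) + 58 ≡ y (since 79·76 ≡ 1 mod 87). So every y has a preimage.
Therefore T is bijective.
Since T is bijective, we compute T⁻¹(6): solve 79x + 58 ≡ 6 (mod 87), i.e. 79x ≡ 35 (mod 87).
Multiplying by 79⁻¹ = 76 gives x ≡ 76·35 = 2660 = 30·87 + 50 ≡ 50 (mod 87).
Check: T(50) = 79·50 + 58 = 4008 = 46·87 + 6 ≡ 6 (mod 87).

50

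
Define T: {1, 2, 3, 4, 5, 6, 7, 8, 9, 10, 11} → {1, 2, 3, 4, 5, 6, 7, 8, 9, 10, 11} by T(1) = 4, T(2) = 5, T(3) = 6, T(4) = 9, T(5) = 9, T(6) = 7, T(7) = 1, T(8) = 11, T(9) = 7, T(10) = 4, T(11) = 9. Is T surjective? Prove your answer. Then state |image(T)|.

No element maps to 2, so T is not surjective.
The image of T is {1, 4, 5, 6, 7, 9, 11}, which has 7 elements.

7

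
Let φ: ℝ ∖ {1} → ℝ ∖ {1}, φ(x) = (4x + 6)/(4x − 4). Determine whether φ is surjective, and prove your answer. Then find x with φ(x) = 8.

19/14

For any y ≠ 1, solving y(4x − 4) = 4x + 6 for x gives a well-defined x ≠ 1. So φ is surjective.
Solving φ(x) = 8: cross-multiplying gives 4x + 6 = 8(4x − 4), which rearranges to −28x = −38, so x = 19/14.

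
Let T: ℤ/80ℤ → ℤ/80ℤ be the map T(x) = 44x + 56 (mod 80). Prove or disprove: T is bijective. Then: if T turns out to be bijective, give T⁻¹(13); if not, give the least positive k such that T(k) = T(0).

20

We have gcd(44, 80) = 4 > 1. Taking s = 0 and t = 20: T(0) = 56 and T(20) = 44·20 + 56 = 936 ≡ 56 (mod 80).
So T(0) = T(20) while 0 ≠ 20, therefore T is not injective, hence not bijective.
Since T is not bijective, we find the least positive k with T(k) = T(0): this means 44k ≡ 0 (mod 80), i.e. 80 ∣ 44k. Since gcd(44, 80) = 4, dividing through by 4 this holds exactly when 20 ∣ 11k, and as gcd(11, 20) = 1, exactly when 20 ∣ k.
The smallest positive such k is 20.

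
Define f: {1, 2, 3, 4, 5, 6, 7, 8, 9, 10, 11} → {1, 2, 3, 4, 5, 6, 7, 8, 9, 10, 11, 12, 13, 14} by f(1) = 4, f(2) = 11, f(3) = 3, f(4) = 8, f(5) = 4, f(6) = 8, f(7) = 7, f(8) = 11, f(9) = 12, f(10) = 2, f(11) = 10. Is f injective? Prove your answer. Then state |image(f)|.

f(1) = 4 = f(5) with 1 ≠ 5, so f is not injective.
The image of f is {2, 3, 4, 7, 8, 10, 11, 12}, which has 8 elements.

8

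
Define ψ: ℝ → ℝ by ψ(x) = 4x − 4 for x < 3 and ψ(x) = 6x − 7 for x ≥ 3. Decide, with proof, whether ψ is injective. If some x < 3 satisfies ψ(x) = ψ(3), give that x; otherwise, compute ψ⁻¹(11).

3

Both pieces are strictly increasing (slopes 4 and 6), so each is injective on its own interval.
The left piece maps (−∞, 3) onto (−∞, 8); the right piece maps [3, ∞) onto [11, ∞).
These images are disjoint, so no value is attained by both pieces. Hence ψ is injective.
Because the two images are disjoint, no x < 3 has ψ(x) = ψ(3), so we compute ψ⁻¹(11): 11 lies in [11, ∞), so solve 6x − 7 = 11: x = (11 + 7)/6 = 3.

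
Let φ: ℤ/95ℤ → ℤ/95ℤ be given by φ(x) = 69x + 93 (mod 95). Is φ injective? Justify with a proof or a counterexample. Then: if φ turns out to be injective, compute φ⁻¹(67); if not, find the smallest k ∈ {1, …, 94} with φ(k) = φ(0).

1

Suppose φ(x_1) = φ(x_2) in ℤ/95ℤ. Then 69x_1 + 93 ≡ 69x_2 + 93 (mod 95), therefore 69(x_1 − x_2) ≡ 0 (mod 95).
Since gcd(69, 95) = 1, 69 is invertible modulo 95, thus x_1 − x_2 ≡ 0 (mod 95), i.e. x_1 = x_2.
Thus φ is injective.
We now compute 69⁻¹ mod 95 explicitly. Euclid's algorithm: 95 = 1·69 + 26, 69 = 2·26 + 17, 26 = 1·17 + 9, 17 = 1·9 + 8, 9 = 1·8 + 1; back-substituting gives 1 = 84·69 − 61·95, so 69⁻¹ ≡ 84 (mod 95).
Since φ is injective, we compute φ⁻¹(67): solve 69x + 93 ≡ 67 (mod 95), i.e. 69x ≡ 69 (mod 95).
Multiplying by 69⁻¹ = 84 gives x ≡ 84·69 = 5796 = 61·95 + 1 ≡ 1 (mod 95).
Check: φ(1) = 69·1 + 93 = 162 = 1·95 + 67 ≡ 67 (mod 95).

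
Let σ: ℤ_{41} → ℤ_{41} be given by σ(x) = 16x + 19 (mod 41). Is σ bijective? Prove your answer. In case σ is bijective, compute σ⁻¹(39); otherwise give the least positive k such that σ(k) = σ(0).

32

If σ(a) = σ(b), then 16a ≡ 16b (mod 41). Because gcd(16, 41) = 1, we may cancel 16 to get a ≡ b (mod 41).
We now compute 16⁻¹ mod 41 explicitly. Euclid's algorithm: 41 = 2·16 + 9, 16 = 1·9 + 7, 9 = 1·7 + 2, 7 = 3·2 + 1; back-substituting gives 1 = 18·16 − 7·41, so 16⁻¹ ≡ 18 (mod 41).
Then y ↦ 18(y − 19) is a two-sided inverse to σ, so every y ∈ ℤ_{41} has a preimage.
Hence σ is bijective.
Since σ is bijective, we compute σ⁻¹(39): solve 16x + 19 ≡ 39 (mod 41), i.e. 16x ≡ 20 (mod 41).
Multiplying by 16⁻¹ = 18 gives x ≡ 18·20 = 360 = 8·41 + 32 ≡ 32 (mod 41).
Check: σ(32) = 16·32 + 19 = 531 = 12·41 + 39 ≡ 39 (mod 41).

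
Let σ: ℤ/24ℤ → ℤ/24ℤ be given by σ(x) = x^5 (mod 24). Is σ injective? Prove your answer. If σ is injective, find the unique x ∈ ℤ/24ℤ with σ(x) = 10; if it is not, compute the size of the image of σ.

15

σ(0) = 0^5 = 0.
σ(6): Repeated squaring mod 24: 6^1 ≡ 6, 6^2 ≡ 6² = 36 ≡ 12, 6^4 ≡ 12² = 144 ≡ 0. Since 5 = 4 + 1, 6^5 ≡ 0·6: 0·6 = 0. So 6^5 ≡ 0 (mod 24).
So σ(0) = σ(6) = 0 while 0 ≠ 6, hence σ is not injective.
Since σ is not injective, we determine |image(σ)|. Computing x^5 mod 24 for each x (by repeated squaring, reducing mod 24 at every step), the values σ(0), σ(1), …, σ(23) are: 0, 1, 8, 3, 16, 5, 0, 7, 8, 9, 16, 11, 0, 13, 8, 15, 16, 17, 0, 19, 8, 21, 16, 23.
The distinct values are {0, 1, 3, 5, 7, 8, 9, 11, 13, 15, 16, 17, 19, 21, 23}; there are 15 of them.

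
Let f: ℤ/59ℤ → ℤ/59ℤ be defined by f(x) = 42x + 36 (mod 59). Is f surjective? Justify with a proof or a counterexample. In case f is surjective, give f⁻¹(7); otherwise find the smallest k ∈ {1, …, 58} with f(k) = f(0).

Since gcd(42, 59) = 1, 42 is invertible modulo 59. Euclid's algorithm: 59 = 1·42 + 17, 42 = 2·17 + 8, 17 = 2·8 + 1; back-substituting gives 1 = 52·42 − 37·59, so 42⁻¹ ≡ 52 (mod 59).
Then y ↦ 52(y − 36) is a two-sided inverse to f, so every y ∈ ℤ/59ℤ has a preimage.
Hence f is surjective.
Since f is surjective, we compute f⁻¹(7): solve 42x + 36 ≡ 7 (mod 59), i.e. 42x ≡ 30 (mod 59).
Multiplying by 42⁻¹ = 52 gives x ≡ 52·30 = 1560 = 26·59 + 26 ≡ 26 (mod 59).
Check: f(26) = 42·26 + 36 = 1128 = 19·59 + 7 ≡ 7 (mod 59).

26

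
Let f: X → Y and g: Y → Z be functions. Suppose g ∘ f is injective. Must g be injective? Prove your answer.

No. Take X = {0, 1, 2}, Y = {0, 1, 2, 3, 4, 5}, Z = {0, 1, 2, 3, 4, 5}, f(a) = a for each a ∈ X, and g(b) = 4 if b ∈ {4, 5} else g(b) = b.
Then g ∘ f = f is injective (X ⊂ Y and f is the inclusion), but g(4) = g(5) = 4 with 4 ≠ 5, so g is not injective.

not injective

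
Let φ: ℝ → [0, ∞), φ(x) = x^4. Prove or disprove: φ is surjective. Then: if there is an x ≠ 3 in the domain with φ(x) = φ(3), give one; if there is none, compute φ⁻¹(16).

For any y ∈ [0, ∞), x = y^{1/4} ∈ ℝ satisfies x^4 = y, so φ is surjective.
For the follow-up, such an x exists: taking x = −3 ∈ ℝ gives φ(−3) = 81 = φ(3) with −3 ≠ 3.

-3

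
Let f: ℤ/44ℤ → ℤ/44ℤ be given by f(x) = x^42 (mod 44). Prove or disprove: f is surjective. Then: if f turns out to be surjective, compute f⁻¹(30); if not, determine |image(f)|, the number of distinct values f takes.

12

f(10): Repeated squaring mod 44: 10^1 ≡ 10, 10^2 ≡ 10² = 100 ≡ 12, 10^4 ≡ 12² = 144 ≡ 12, 10^8 ≡ 12² = 144 ≡ 12, 10^16 ≡ 12² = 144 ≡ 12, 10^32 ≡ 12² = 144 ≡ 12. Since 42 = 32 + 8 + 2, 10^42 ≡ 12·12·12: 12·12 = 144 ≡ 12, then 12·12 = 144 ≡ 12. So 10^42 ≡ 12 (mod 44).
f(12): Repeated squaring mod 44: 12^1 ≡ 12, 12^2 ≡ 12² = 144 ≡ 12, 12^4 ≡ 12² = 144 ≡ 12, 12^8 ≡ 12² = 144 ≡ 12, 12^16 ≡ 12² = 144 ≡ 12, 12^32 ≡ 12² = 144 ≡ 12. Since 42 = 32 + 8 + 2, 12^42 ≡ 12·12·12: 12·12 = 144 ≡ 12, then 12·12 = 144 ≡ 12. So 12^42 ≡ 12 (mod 44).
So f(10) = f(12) = 12 while 10 ≠ 12, thus f is not injective.
A non-injective map from the 44-element set ℤ/44ℤ to itself takes at most 43 distinct values, so it cannot be surjective. Therefore f is not surjective.
Since f is not surjective, we determine |image(f)|. Computing x^42 mod 44 for each x (by repeated squaring, reducing mod 44 at every step), the values f(0), f(1), …, f(43) are: 0, 1, 4, 9, 16, 25, 36, 5, 20, 37, 12, 33, 12, 37, 20, 5, 36, 25, 16, 9, 4, 1, 0, 1, 4, 9, 16, 25, 36, 5, 20, 37, 12, 33, 12, 37, 20, 5, 36, 25, 16, 9, 4, 1.
The distinct values are {0, 1, 4, 5, 9, 12, 16, 20, 25, 33, 36, 37}; there are 12 of them.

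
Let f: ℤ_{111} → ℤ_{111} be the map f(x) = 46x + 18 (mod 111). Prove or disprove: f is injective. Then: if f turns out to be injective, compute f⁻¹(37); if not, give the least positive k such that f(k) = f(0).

Suppose f(a) = f(b) in ℤ_{111}. Then 46a + 18 ≡ 46b + 18 (mod 111), thus 46(a − b) ≡ 0 (mod 111).
Since gcd(46, 111) = 1, 46 is invertible modulo 111, so a − b ≡ 0 (mod 111), i.e. a = b.
Thus f is injective.
We now compute 46⁻¹ mod 111 explicitly. Euclid's algorithm: 111 = 2·46 + 19, 46 = 2·19 + 8, 19 = 2·8 + 3, 8 = 2·3 + 2, 3 = 1·2 + 1; back-substituting gives 1 = 70·46 − 29·111, so 46⁻¹ ≡ 70 (mod 111).
Since f is injective, we find f⁻¹(37): we need 46x ≡ 37 − 18 ≡ 19 (mod 111). Using 46⁻¹ = 70: x ≡ 70·19 = 1330 = 11·111 + 109, so x = 109.
Check: f(109) = 46·109 + 18 = 5032 = 45·111 + 37 ≡ 37 (mod 111).

109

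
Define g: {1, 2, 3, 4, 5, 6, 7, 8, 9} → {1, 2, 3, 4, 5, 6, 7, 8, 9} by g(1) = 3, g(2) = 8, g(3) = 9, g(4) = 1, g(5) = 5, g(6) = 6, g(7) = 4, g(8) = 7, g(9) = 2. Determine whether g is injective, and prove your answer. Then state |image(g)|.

9

The values g(1), …, g(9) are 3, 8, 9, 1, 5, 6, 4, 7, 2 — all distinct.
So g(u) = g(v) only when u = v, and g is injective.
The image of g is {1, 2, 3, 4, 5, 6, 7, 8, 9}, which has 9 elements.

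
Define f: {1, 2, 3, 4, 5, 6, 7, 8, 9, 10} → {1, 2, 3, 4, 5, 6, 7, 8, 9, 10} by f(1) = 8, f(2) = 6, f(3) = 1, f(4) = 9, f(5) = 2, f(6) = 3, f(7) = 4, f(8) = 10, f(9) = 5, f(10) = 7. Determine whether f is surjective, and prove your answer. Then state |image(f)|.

Every element of the codomain has a preimage: 1 = f(3), 2 = f(5), 3 = f(6), 4 = f(7), 5 = f(9), 6 = f(2), 7 = f(10), 8 = f(1), 9 = f(4), 10 = f(8).
Hence f is surjective.
The image of f is {1, 2, 3, 4, 5, 6, 7, 8, 9, 10}, which has 10 elements.

10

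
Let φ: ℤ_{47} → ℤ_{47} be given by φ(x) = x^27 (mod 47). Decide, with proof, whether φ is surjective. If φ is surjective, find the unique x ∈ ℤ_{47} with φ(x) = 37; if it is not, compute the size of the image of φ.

Since 47 is prime, the nonzero elements of ℤ_{47} form a cyclic group of order 46.
As gcd(27, 46) = 1, raising to the 27th power is a bijection on this group: if s^27 ≡ t^27 then (st^{−1})^27 = 1, and the only element of order dividing gcd(27, 46) = 1 is 1, so s = t.
With φ(0) = 0 this makes φ injective on all of ℤ_{47}, hence bijective (finite equal-size domain and codomain). In particular φ is surjective.
Since φ is surjective, we find the preimage of 37. The inverse of x ↦ x^27 on (ℤ_{47})^× is x ↦ x^29, because 27·29 = 783 = 17·46 + 1 ≡ 1 (mod 46) and x^{46} = 1 for x ≠ 0 (Fermat). So φ⁻¹(37) = 37^29 mod 47.
Repeated squaring mod 47: 37^1 ≡ 37, 37^2 ≡ 37² = 1369 ≡ 6, 37^4 ≡ 6² = 36, 37^8 ≡ 36² = 1296 ≡ 27, 37^16 ≡ 27² = 729 ≡ 24. Since 29 = 16 + 8 + 4 + 1, 37^29 ≡ 24·27·36·37: 24·27 = 648 ≡ 37, then 37·36 = 1332 ≡ 16, then 16·37 = 592 ≡ 28. So 37^29 ≡ 28 (mod 47).
Hence φ⁻¹(37) = 28.

28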